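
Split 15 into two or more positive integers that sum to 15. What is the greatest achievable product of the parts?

243

Fill f[k] for k=2..15: at each k try every first piece i and multiply by the better of (k−i) uncut or f[k−i].
Small cases: f[2]=1, f[3]=2, f[4]=4, f[5]=6, f[6]=9, f[7]=12, f[8]=18.
f[9] = max(1*18, 2*12, 3*9, …, 7*2, 8*1) = 27
f[10] = max(1*27, 2*18, 3*12, …, 8*2, 9*1) = 36
f[11] = max(1*36, 2*27, 3*18, …, 9*2, 10*1) = 54
f[12] = max(1*54, 2*36, 3*27, …, 10*2, 11*1) = 81
f[13] = max(1*81, 2*54, 3*36, …, 11*2, 12*1) = 108
f[14] = max(1*108, 2*81, 3*54, …, 12*2, 13*1) = 162
f[15] = max(1*162, 2*108, 3*81, …, 13*2, 14*1) = 243
One optimal split: 3 + 3 + 3 + 3 + 3; product 3*3*3*3*3 = 243.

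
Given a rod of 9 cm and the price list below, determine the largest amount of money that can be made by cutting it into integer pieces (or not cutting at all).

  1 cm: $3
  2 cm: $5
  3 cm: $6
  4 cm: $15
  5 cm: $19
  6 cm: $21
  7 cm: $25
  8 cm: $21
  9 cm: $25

Consider every possible first cut. v[k] is the best of p[i]+v[k−i] over all sellable i≤k.
v[1] = 3
v[2] = max(3+3, 5+0) = 6
v[3] = max(3+6, 5+3, 6+0) = 9
v[4] = max(3+9, 5+6, 6+3, 15+0) = 15
v[5] = max(3+15, 5+9, 6+6, 15+3, 19+0) = 19
v[6] = max(3+19, 5+15, 6+9, 15+6, 19+3, 21+0) = 22
v[7] = max(3+22, 5+19, 6+15, …, 21+3, 25+0) = 25
v[8] = max(3+25, 5+22, 6+19, …, 25+3, 21+0) = 30
v[9] = max(3+30, 5+25, 6+22, …, 21+3, 25+0) = 34
One optimal cutting: 5 + 4 → $19 + $15 = $34.

34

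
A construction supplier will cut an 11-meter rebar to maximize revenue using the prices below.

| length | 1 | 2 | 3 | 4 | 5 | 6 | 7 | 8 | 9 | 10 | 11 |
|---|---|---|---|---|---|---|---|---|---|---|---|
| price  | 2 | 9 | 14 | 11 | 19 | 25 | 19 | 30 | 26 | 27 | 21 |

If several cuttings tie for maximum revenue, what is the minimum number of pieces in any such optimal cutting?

4

Build r[k] bottom-up: r[k] = max over allowed piece i of (p[i] + r[k−i]).
r[1] = 2
r[2] = max(2+2, 9+0) = 9
r[3] = max(2+9, 9+2, 14+0) = 14
r[4] = max(2+14, 9+9, 14+2, 11+0) = 18
r[5] = max(2+18, 9+14, 14+9, 11+2, 19+0) = 23
r[6] = max(2+23, 9+18, 14+14, 11+9, 19+2, 25+0) = 28
r[7] = max(2+28, 9+23, 14+18, …, 25+2, 19+0) = 32
r[8] = max(2+32, 9+28, 14+23, …, 19+2, 30+0) = 37
r[9] = max(2+37, 9+32, 14+28, …, 30+2, 26+0) = 42
r[10] = max(2+42, 9+37, 14+32, …, 26+2, 27+0) = 46
r[11] = max(2+46, 9+42, 14+37, …, 27+2, 21+0) = 51
Maximum revenue is ₹51.
Now minimize piece count subject to staying optimal: for each k, pieces[k] = 1 + min over i with p[i]+r[k−i]=r[k] of pieces[k−i].
pieces[8] = 3
pieces[9] = 3
pieces[10] = 4
pieces[11] = 4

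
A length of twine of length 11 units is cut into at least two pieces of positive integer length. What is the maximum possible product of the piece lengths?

Define g[k] = max over 1≤i<k of i · max(k−i, g[k−i]); the inner max lets the remainder stay uncut if that's better.
g[2] = 1×max(1,0) = 1×1 = 1
g[3] = 1×max(2,1) = 1×2 = 2
g[4] = 2×max(2,1) = 2×2 = 4
g[5] = 2×max(3,2) = 2×3 = 6
g[6] = 3×max(3,2) = 3×3 = 9
g[7] = 2×max(5,6) = 2×6 = 12
g[8] = 2×max(6,9) = 2×9 = 18
g[9] = 3×max(6,9) = 3×9 = 27
g[10] = 2×max(8,18) = 2×18 = 36
g[11] = 2×max(9,27) = 2×27 = 54
One optimal split: 3 + 3 + 3 + 2; product 3×3×3×2 = 54.

54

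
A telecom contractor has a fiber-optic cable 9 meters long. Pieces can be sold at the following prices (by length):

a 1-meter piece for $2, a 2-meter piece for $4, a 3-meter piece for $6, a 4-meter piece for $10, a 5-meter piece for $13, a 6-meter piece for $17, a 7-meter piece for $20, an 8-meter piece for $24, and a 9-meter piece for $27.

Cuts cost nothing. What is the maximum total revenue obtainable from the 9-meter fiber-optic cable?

Let r[k] be the best obtainable value from length k. For each k, try every first piece i and keep the best of price[i] + r[k−i].
r[1] = 2
r[2] = max(2+2, 4+0) = 4
r[3] = max(2+4, 4+2, 6+0) = 6
r[4] = max(2+6, 4+4, 6+2, 10+0) = 10
r[5] = max(2+10, 4+6, 6+4, 10+2, 13+0) = 13
r[6] = max(2+13, 4+10, 6+6, 10+4, 13+2, 17+0) = 17
r[7] = max(2+17, 4+13, 6+10, …, 17+2, 20+0) = 20
r[8] = max(2+20, 4+17, 6+13, …, 20+2, 24+0) = 24
r[9] = max(2+24, 4+20, 6+17, …, 24+2, 27+0) = 27
Best is to sell the whole 9-meter piece uncut for $27.

27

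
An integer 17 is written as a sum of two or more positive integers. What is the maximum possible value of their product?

486

Let f[k] be the best product for length k (with at least one cut). For each first piece i, the rest contributes max(k−i, f[k−i]).
f[2] = 1*max(1,0) = 1*1 = 1
f[3] = 1*max(2,1) = 1*2 = 2
f[4] = 2*max(2,1) = 2*2 = 4
f[5] = 2*max(3,2) = 2*3 = 6
f[6] = 3*max(3,2) = 3*3 = 9
f[7] = 2*max(5,6) = 2*6 = 12
f[8] = 2*max(6,9) = 2*9 = 18
f[9] = 3*max(6,9) = 3*9 = 27
f[10] = 2*max(8,18) = 2*18 = 36
f[11] = 2*max(9,27) = 2*27 = 54
f[12] = 3*max(9,27) = 3*27 = 81
f[13] = 2*max(11,54) = 2*54 = 108
f[14] = 2*max(12,81) = 2*81 = 162
f[15] = 3*max(12,81) = 3*81 = 243
f[16] = 2*max(14,162) = 2*162 = 324
f[17] = 2*max(15,243) = 2*243 = 486
One optimal split: 3 + 3 + 3 + 3 + 3 + 2; product 3*3*3*3*3*2 = 486.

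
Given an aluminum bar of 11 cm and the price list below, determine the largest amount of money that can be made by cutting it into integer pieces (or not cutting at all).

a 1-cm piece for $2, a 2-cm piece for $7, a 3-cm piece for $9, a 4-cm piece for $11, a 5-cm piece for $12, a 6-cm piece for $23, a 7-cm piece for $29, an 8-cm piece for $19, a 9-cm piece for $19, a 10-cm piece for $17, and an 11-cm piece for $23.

Consider every possible first cut. v[k] is the best of p[i]+v[k−i] over all sellable i≤k.
v[1] = 2
v[2] = max(2+2, 7+0) = 7
v[3] = max(2+7, 7+2, 9+0) = 9
v[4] = max(2+9, 7+7, 9+2, 11+0) = 14
v[5] = max(2+14, 7+9, 9+7, 11+2, 12+0) = 16
v[6] = max(2+16, 7+14, 9+9, 11+7, 12+2, 23+0) = 23
v[7] = max(2+23, 7+16, 9+14, …, 23+2, 29+0) = 29
v[8] = max(2+29, 7+23, 9+16, …, 29+2, 19+0) = 31
v[9] = max(2+31, 7+29, 9+23, …, 19+2, 19+0) = 36
v[10] = max(2+36, 7+31, 9+29, …, 19+2, 17+0) = 38
v[11] = max(2+38, 7+36, 9+31, …, 17+2, 23+0) = 43
One optimal cutting: 7 + 2 + 2 → $29 + $7 + $7 = $43.

43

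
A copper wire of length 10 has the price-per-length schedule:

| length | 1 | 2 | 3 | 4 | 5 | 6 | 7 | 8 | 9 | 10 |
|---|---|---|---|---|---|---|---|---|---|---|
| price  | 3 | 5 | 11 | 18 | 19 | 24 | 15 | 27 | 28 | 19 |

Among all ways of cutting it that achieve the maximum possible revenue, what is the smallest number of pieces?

Let r[k] be the best obtainable value from length k. For each k, try every first piece i and keep the best of price[i] + r[k−i].
r[1] = 3
r[2] = 6  (first piece 1, then r[1]=3)
r[3] = 11
r[4] = 18
r[5] = 21  (first piece 1, then r[4]=18)
r[6] = 24  (first piece 1, then r[5]=21)
r[7] = 29  (first piece 3, then r[4]=18)
r[8] = 36  (first piece 4, then r[4]=18)
r[9] = 39  (first piece 1, then r[8]=36)
r[10] = 42  (first piece 1, then r[9]=39)
Maximum revenue is €42.
Now minimize piece count subject to staying optimal: for each k, pieces[k] = 1 + min over i with p[i]+r[k−i]=r[k] of pieces[k−i].
pieces[7] = 2
pieces[8] = 2
pieces[9] = 3
pieces[10] = 2

2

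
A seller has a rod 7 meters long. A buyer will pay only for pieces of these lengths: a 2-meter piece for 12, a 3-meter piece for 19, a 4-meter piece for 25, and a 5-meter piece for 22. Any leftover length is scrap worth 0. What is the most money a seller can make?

44

Build best[k] bottom-up: best[k] = max over allowed piece i of (p[i] + best[k−i]).
best[1] = 0
best[2] = 12
best[3] = max(12+0, 19+0) = 19
best[4] = max(12+12, 19+0, 25+0) = 25
best[5] = max(12+19, 19+12, 25+0, 22+0) = 31
best[6] = max(12+25, 19+19, 25+12, 22+0) = 38
best[7] = max(12+31, 19+25, 25+19, 22+12) = 44
One optimal cutting: 4 + 3 → 44.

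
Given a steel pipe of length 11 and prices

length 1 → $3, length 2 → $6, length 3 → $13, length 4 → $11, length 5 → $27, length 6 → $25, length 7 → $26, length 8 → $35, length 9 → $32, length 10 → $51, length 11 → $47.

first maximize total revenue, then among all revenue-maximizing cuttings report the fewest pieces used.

Consider every possible first cut. r[k] is the best of p[i]+r[k−i] over all sellable i≤k.
r[1] = 3
r[2] = max(3+3, 6+0) = 6
r[3] = max(3+6, 6+3, 13+0) = 13
r[4] = max(3+13, 6+6, 13+3, 11+0) = 16
r[5] = max(3+16, 6+13, 13+6, 11+3, 27+0) = 27
r[6] = max(3+27, 6+16, 13+13, 11+6, 27+3, 25+0) = 30
r[7] = max(3+30, 6+27, 13+16, …, 25+3, 26+0) = 33
r[8] = max(3+33, 6+30, 13+27, …, 26+3, 35+0) = 40
r[9] = max(3+40, 6+33, 13+30, …, 35+3, 32+0) = 43
r[10] = max(3+43, 6+40, 13+33, …, 32+3, 51+0) = 54
r[11] = max(3+54, 6+43, 13+40, …, 51+3, 47+0) = 57
Maximum revenue is $57.
Now minimize piece count subject to staying optimal: for each k, pieces[k] = 1 + min over i with p[i]+r[k−i]=r[k] of pieces[k−i].
pieces[8] = 2
pieces[9] = 3
pieces[10] = 2
pieces[11] = 3

3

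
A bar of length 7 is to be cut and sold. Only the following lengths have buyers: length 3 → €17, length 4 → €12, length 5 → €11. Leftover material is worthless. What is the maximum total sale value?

34

Let r[k] be the best obtainable value from length k. For each k, try every first piece i and keep the best of price[i] + r[k−i].
r[1] = 0
r[2] = 0
r[3] = 17
r[4] = 17
r[5] = 17
r[6] = 34  (first piece 3, then r[3]=17)
r[7] = 34
One optimal cutting: pieces 3 + 3 with 1 cm of scrap → €34.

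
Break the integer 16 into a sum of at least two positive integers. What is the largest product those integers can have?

324

Fill P[k] for k=2..16: at each k try every first piece i and multiply by the better of (k−i) uncut or P[k−i].
P[2] = 1*max(1,0) = 1*1 = 1
P[3] = 1*max(2,1) = 1*2 = 2
P[4] = 2*max(2,1) = 2*2 = 4
P[5] = 2*max(3,2) = 2*3 = 6
P[6] = 3*max(3,2) = 3*3 = 9
P[7] = 2*max(5,6) = 2*6 = 12
P[8] = 2*max(6,9) = 2*9 = 18
P[9] = 3*max(6,9) = 3*9 = 27
P[10] = 2*max(8,18) = 2*18 = 36
P[11] = 2*max(9,27) = 2*27 = 54
P[12] = 3*max(9,27) = 3*27 = 81
P[13] = 2*max(11,54) = 2*54 = 108
P[14] = 2*max(12,81) = 2*81 = 162
P[15] = 3*max(12,81) = 3*81 = 243
P[16] = 2*max(14,162) = 2*162 = 324
One optimal split: 3 + 3 + 3 + 3 + 2 + 2; product 3*3*3*3*2*2 = 324.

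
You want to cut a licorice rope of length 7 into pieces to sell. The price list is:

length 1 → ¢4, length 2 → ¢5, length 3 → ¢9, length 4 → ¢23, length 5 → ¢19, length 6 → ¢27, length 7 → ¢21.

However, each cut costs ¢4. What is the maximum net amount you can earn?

Consider every possible first cut. r[k] is the best of p[i]+r[k−i] over all sellable i≤k, charging 4 whenever i<k.
r[1] = 4
r[2] = 5
r[3] = 9
r[4] = 23
r[5] = 23  (first piece 1, then r[4]=23)
r[6] = 27
r[7] = 28  (first piece 3, then r[4]=23)
One optimal plan: pieces 4 + 3 (1 cut) → ¢32 − ¢4 = ¢28.

28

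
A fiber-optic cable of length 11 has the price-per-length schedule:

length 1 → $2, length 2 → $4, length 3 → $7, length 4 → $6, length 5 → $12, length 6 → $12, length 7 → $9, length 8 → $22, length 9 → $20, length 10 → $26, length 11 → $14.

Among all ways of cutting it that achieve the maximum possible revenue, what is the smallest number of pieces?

2

Let r[k] be the best obtainable value from length k. For each k, try every first piece i and keep the best of price[i] + r[k−i].
r[1] = 2
r[2] = 4  (first piece 1, then r[1]=2)
r[3] = 7
r[4] = 9  (first piece 1, then r[3]=7)
r[5] = 12
r[6] = 14  (first piece 1, then r[5]=12)
r[7] = 16  (first piece 1, then r[6]=14)
r[8] = 22
r[9] = 24  (first piece 1, then r[8]=22)
r[10] = 26  (first piece 1, then r[9]=24)
r[11] = 29  (first piece 3, then r[8]=22)
Maximum revenue is $29.
Now minimize piece count subject to staying optimal: for each k, pieces[k] = 1 + min over i with p[i]+r[k−i]=r[k] of pieces[k−i].
pieces[8] = 1
pieces[9] = 2
pieces[10] = 1
pieces[11] = 2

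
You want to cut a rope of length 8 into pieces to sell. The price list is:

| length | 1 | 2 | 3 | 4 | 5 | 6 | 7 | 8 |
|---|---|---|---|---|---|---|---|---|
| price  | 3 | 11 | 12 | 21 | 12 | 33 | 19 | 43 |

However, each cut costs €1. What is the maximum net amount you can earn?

43

Consider every possible first cut. v[k] is the best of p[i]+v[k−i] over all sellable i≤k, charging 1 whenever i<k.
v[1] = 3
v[2] = max(3+3-1, 11+0) = 11
v[3] = max(3+11-1, 11+3-1, 12+0) = 13
v[4] = max(3+13-1, 11+11-1, 12+3-1, 21+0) = 21
v[5] = max(3+21-1, 11+13-1, 12+11-1, 21+3-1, 12+0) = 23
v[6] = max(3+23-1, 11+21-1, 12+13-1, 21+11-1, 12+3-1, 33+0) = 33
v[7] = max(3+33-1, 11+23-1, 12+21-1, …, 33+3-1, 19+0) = 35
v[8] = max(3+35-1, 11+33-1, 12+23-1, …, 19+3-1, 43+0) = 43
One optimal plan: pieces 6 + 2 (1 cut) → €44 − €1 = €43.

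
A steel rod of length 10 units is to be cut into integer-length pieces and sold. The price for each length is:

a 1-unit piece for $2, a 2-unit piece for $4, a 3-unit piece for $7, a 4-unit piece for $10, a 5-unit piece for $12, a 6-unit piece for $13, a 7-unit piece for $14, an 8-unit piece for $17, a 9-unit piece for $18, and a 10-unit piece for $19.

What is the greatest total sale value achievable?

24

Let v[k] be the best obtainable value from length k. For each k, try every first piece i and keep the best of price[i] + v[k−i].
v[1] = 2
v[2] = 4  (first piece 1, then v[1]=2)
v[3] = 7
v[4] = 10
v[5] = 12  (first piece 1, then v[4]=10)
v[6] = 14  (first piece 1, then v[5]=12)
v[7] = 17  (first piece 3, then v[4]=10)
v[8] = 20  (first piece 4, then v[4]=10)
v[9] = 22  (first piece 1, then v[8]=20)
v[10] = 24  (first piece 1, then v[9]=22)
One optimal cutting: 4 + 4 + 1 + 1 → $10 + $10 + $2 + $2 = $24.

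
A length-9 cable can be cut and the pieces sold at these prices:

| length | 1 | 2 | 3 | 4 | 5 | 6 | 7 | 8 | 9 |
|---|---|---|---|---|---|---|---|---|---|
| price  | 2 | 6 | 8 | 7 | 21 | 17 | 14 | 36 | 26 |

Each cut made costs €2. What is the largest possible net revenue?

36

Consider every possible first cut. v[k] is the best of p[i]+v[k−i] over all sellable i≤k, charging 2 whenever i<k.
v[1] = 2
v[2] = 6
v[3] = 8
v[4] = 10  (first piece 2, then v[2]=6)
v[5] = 21
v[6] = 21  (first piece 1, then v[5]=21)
v[7] = 25  (first piece 2, then v[5]=21)
v[8] = 36
v[9] = 36  (first piece 1, then v[8]=36)
One optimal plan: pieces 8 + 1 (1 cut) → €38 − €2 = €36.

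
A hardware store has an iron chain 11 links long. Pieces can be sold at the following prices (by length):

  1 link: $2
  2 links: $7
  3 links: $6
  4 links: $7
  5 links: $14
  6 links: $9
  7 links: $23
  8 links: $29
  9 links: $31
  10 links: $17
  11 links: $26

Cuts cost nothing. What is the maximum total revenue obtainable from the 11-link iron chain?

Let r[k] be the best obtainable value from length k. For each k, try every first piece i and keep the best of price[i] + r[k−i].
r[1] = 2
r[2] = 7
r[3] = 9  (first piece 1, then r[2]=7)
r[4] = 14  (first piece 2, then r[2]=7)
r[5] = 16  (first piece 1, then r[4]=14)
r[6] = 21  (first piece 2, then r[4]=14)
r[7] = 23  (first piece 1, then r[6]=21)
r[8] = 29
r[9] = 31  (first piece 1, then r[8]=29)
r[10] = 36  (first piece 2, then r[8]=29)
r[11] = 38  (first piece 1, then r[10]=36)
One optimal cutting: 8 + 2 + 1 → $29 + $7 + $2 = $38.

38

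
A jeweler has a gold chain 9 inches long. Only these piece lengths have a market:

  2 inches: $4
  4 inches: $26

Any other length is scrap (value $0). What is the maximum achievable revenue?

52

Consider every possible first cut. r[k] is the best of p[i]+r[k−i] over all sellable i≤k.
r[1] = 0
r[2] = 4
r[3] = 4
r[4] = max(4+4, 26+0) = 26
r[5] = max(4+4, 26+0) = 26
r[6] = max(4+26, 26+4) = 30
r[7] = max(4+26, 26+4) = 30
r[8] = max(4+30, 26+26) = 52
r[9] = max(4+30, 26+26) = 52
One optimal cutting: pieces 4 + 4 with 1 inch of scrap → $52.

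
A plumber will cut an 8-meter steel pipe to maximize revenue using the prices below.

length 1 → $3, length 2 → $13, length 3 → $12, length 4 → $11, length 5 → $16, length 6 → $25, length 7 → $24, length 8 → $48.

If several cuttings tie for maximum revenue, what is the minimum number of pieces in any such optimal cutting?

4

Build r[k] bottom-up: r[k] = max over allowed piece i of (p[i] + r[k−i]).
r[1] = 3
r[2] = max(3+3, 13+0) = 13
r[3] = max(3+13, 13+3, 12+0) = 16
r[4] = max(3+16, 13+13, 12+3, 11+0) = 26
r[5] = max(3+26, 13+16, 12+13, 11+3, 16+0) = 29
r[6] = max(3+29, 13+26, 12+16, 11+13, 16+3, 25+0) = 39
r[7] = max(3+39, 13+29, 12+26, …, 25+3, 24+0) = 42
r[8] = max(3+42, 13+39, 12+29, …, 24+3, 48+0) = 52
Maximum revenue is $52.
Now minimize piece count subject to staying optimal: for each k, pieces[k] = 1 + min over i with p[i]+r[k−i]=r[k] of pieces[k−i].
pieces[5] = 3
pieces[6] = 3
pieces[7] = 4
pieces[8] = 4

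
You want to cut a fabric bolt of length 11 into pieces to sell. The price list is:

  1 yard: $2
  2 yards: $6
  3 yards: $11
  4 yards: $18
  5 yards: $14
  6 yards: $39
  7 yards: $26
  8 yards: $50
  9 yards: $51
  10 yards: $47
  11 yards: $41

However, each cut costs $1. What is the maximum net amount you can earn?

60

Let v[k] be the best obtainable value from length k. For each k, try every first piece i and keep the best of price[i] + v[k−i] minus the 1 cut fee when i<k.
v[1] = 2
v[2] = 6
v[3] = 11
v[4] = 18
v[5] = 19  (first piece 1, then v[4]=18)
v[6] = 39
v[7] = 40  (first piece 1, then v[6]=39)
v[8] = 50
v[9] = 51  (first piece 1, then v[8]=50)
v[10] = 56  (first piece 4, then v[6]=39)
v[11] = 60  (first piece 3, then v[8]=50)
One optimal plan: pieces 8 + 3 (1 cut) → $61 − $1 = $60.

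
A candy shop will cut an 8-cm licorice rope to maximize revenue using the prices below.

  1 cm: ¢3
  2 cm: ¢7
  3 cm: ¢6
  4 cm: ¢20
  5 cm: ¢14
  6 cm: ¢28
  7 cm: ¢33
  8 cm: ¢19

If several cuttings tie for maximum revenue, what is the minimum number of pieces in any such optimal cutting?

2

Let r[k] be the best obtainable value from length k. For each k, try every first piece i and keep the best of price[i] + r[k−i].
r[1] = 3
r[2] = max(3+3, 7+0) = 7
r[3] = max(3+7, 7+3, 6+0) = 10
r[4] = max(3+10, 7+7, 6+3, 20+0) = 20
r[5] = max(3+20, 7+10, 6+7, 20+3, 14+0) = 23
r[6] = max(3+23, 7+20, 6+10, 20+7, 14+3, 28+0) = 28
r[7] = max(3+28, 7+23, 6+20, …, 28+3, 33+0) = 33
r[8] = max(3+33, 7+28, 6+23, …, 33+3, 19+0) = 40
Maximum revenue is ¢40.
Now minimize piece count subject to staying optimal: for each k, pieces[k] = 1 + min over i with p[i]+r[k−i]=r[k] of pieces[k−i].
pieces[5] = 2
pieces[6] = 1
pieces[7] = 1
pieces[8] = 2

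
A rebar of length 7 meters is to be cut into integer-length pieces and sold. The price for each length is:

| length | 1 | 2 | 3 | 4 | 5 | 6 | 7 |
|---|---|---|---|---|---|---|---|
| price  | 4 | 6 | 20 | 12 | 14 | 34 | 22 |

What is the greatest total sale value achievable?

44

Consider every possible first cut. r[k] is the best of p[i]+r[k−i] over all sellable i≤k.
r[1] = 4
r[2] = max(4+4, 6+0) = 8
r[3] = max(4+8, 6+4, 20+0) = 20
r[4] = max(4+20, 6+8, 20+4, 12+0) = 24
r[5] = max(4+24, 6+20, 20+8, 12+4, 14+0) = 28
r[6] = max(4+28, 6+24, 20+20, 12+8, 14+4, 34+0) = 40
r[7] = max(4+40, 6+28, 20+24, …, 34+4, 22+0) = 44
One optimal cutting: 3 + 3 + 1 → ₹20 + ₹20 + ₹4 = ₹44.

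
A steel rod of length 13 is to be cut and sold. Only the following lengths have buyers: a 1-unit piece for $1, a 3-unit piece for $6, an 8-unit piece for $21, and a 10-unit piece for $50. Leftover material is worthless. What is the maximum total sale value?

Let f[k] be the best obtainable value from length k. For each k, try every first piece i and keep the best of price[i] + f[k−i].
f[1] = 1
f[2] = 2  (first piece 1, then f[1]=1)
f[3] = 6
f[4] = 7  (first piece 1, then f[3]=6)
f[5] = 8  (first piece 1, then f[4]=7)
f[6] = 12  (first piece 3, then f[3]=6)
f[7] = 13  (first piece 1, then f[6]=12)
f[8] = 21
f[9] = 22  (first piece 1, then f[8]=21)
f[10] = 50
f[11] = 51  (first piece 1, then f[10]=50)
f[12] = 52  (first piece 1, then f[11]=51)
f[13] = 56  (first piece 3, then f[10]=50)
One optimal cutting: 10 + 3 → $56.

56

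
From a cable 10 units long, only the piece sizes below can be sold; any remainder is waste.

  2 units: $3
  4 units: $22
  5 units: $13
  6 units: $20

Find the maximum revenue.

47

Let f[k] be the best obtainable value from length k. For each k, try every first piece i and keep the best of price[i] + f[k−i].
f[1] = 0
f[2] = 3
f[3] = 3
f[4] = max(3+3, 22+0) = 22
f[5] = max(3+3, 22+0, 13+0) = 22
f[6] = max(3+22, 22+3, 13+0, 20+0) = 25
f[7] = max(3+22, 22+3, 13+3, 20+0) = 25
f[8] = max(3+25, 22+22, 13+3, 20+3) = 44
f[9] = max(3+25, 22+22, 13+22, 20+3) = 44
f[10] = max(3+44, 22+25, 13+22, 20+22) = 47
One optimal cutting: 4 + 4 + 2 → $47.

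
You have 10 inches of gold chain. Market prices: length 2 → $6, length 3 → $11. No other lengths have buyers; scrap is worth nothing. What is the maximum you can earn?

34

Build f[k] bottom-up: f[k] = max over allowed piece i of (p[i] + f[k−i]).
f[1] = 0
f[2] = 6
f[3] = 11
f[4] = 12  (first piece 2, then f[2]=6)
f[5] = 17  (first piece 2, then f[3]=11)
f[6] = 22  (first piece 3, then f[3]=11)
f[7] = 23  (first piece 2, then f[5]=17)
f[8] = 28  (first piece 2, then f[6]=22)
f[9] = 33  (first piece 3, then f[6]=22)
f[10] = 34  (first piece 2, then f[8]=28)
One optimal cutting: 3 + 3 + 2 + 2 → $34.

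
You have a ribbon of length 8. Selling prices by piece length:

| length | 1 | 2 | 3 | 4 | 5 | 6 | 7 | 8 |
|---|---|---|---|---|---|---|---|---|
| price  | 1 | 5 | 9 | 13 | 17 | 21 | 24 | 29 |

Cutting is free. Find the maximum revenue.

29

Build v[k] bottom-up: v[k] = max over allowed piece i of (p[i] + v[k−i]).
v[1] = 1
v[2] = 5
v[3] = 9
v[4] = 13
v[5] = 17
v[6] = 21
v[7] = 24
v[8] = 29
Best is to sell the whole 8-inch piece uncut for ¢29.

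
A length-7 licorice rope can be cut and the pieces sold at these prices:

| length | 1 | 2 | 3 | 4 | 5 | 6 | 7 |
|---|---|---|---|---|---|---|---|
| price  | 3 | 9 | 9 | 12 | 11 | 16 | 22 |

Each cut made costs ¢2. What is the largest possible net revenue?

24

Let r[k] be the best obtainable value from length k. For each k, try every first piece i and keep the best of price[i] + r[k−i] minus the 2 cut fee when i<k.
r[1] = 3
r[2] = max(3+3-2, 9+0) = 9
r[3] = max(3+9-2, 9+3-2, 9+0) = 10
r[4] = max(3+10-2, 9+9-2, 9+3-2, 12+0) = 16
r[5] = max(3+16-2, 9+10-2, 9+9-2, 12+3-2, 11+0) = 17
r[6] = max(3+17-2, 9+16-2, 9+10-2, 12+9-2, 11+3-2, 16+0) = 23
r[7] = max(3+23-2, 9+17-2, 9+16-2, …, 16+3-2, 22+0) = 24
One optimal plan: pieces 2 + 2 + 2 + 1 (3 cuts) → ¢30 − ¢6 = ¢24.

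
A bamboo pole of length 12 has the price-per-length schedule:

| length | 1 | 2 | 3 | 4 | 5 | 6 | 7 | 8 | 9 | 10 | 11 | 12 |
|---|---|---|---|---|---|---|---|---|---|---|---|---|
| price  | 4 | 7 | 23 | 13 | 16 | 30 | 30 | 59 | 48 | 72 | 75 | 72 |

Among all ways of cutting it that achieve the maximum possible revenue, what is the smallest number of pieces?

Let r[k] be the best obtainable value from length k. For each k, try every first piece i and keep the best of price[i] + r[k−i].
r[1] = 4
r[2] = max(4+4, 7+0) = 8
r[3] = max(4+8, 7+4, 23+0) = 23
r[4] = max(4+23, 7+8, 23+4, 13+0) = 27
r[5] = max(4+27, 7+23, 23+8, 13+4, 16+0) = 31
r[6] = max(4+31, 7+27, 23+23, 13+8, 16+4, 30+0) = 46
r[7] = max(4+46, 7+31, 23+27, …, 30+4, 30+0) = 50
r[8] = max(4+50, 7+46, 23+31, …, 30+4, 59+0) = 59
r[9] = max(4+59, 7+50, 23+46, …, 59+4, 48+0) = 69
r[10] = max(4+69, 7+59, 23+50, …, 48+4, 72+0) = 73
r[11] = max(4+73, 7+69, 23+59, …, 72+4, 75+0) = 82
r[12] = max(4+82, 7+73, 23+69, …, 75+4, 72+0) = 92
Maximum revenue is $92.
Now minimize piece count subject to staying optimal: for each k, pieces[k] = 1 + min over i with p[i]+r[k−i]=r[k] of pieces[k−i].
pieces[9] = 3
pieces[10] = 4
pieces[11] = 2
pieces[12] = 4

4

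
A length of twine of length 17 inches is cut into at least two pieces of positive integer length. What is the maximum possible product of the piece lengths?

Let m[k] be the best product for length k (with at least one cut). For each first piece i, the rest contributes max(k−i, m[k−i]).
m[2] = 1*max(1,0) = 1*1 = 1
m[3] = max(1*2, 2*1) = 2
m[4] = max(1*3, 2*2, 3*1) = 4
m[5] = max(1*4, 2*3, 3*2, 4*1) = 6
m[6] = max(1*6, 2*4, 3*3, 4*2, 5*1) = 9
m[7] = max(1*9, 2*6, 3*4, 4*3, 5*2, 6*1) = 12
m[8] = max(1*12, 2*9, 3*6, …, 6*2, 7*1) = 18
m[9] = max(1*18, 2*12, 3*9, …, 7*2, 8*1) = 27
m[10] = max(1*27, 2*18, 3*12, …, 8*2, 9*1) = 36
m[11] = max(1*36, 2*27, 3*18, …, 9*2, 10*1) = 54
m[12] = max(1*54, 2*36, 3*27, …, 10*2, 11*1) = 81
m[13] = max(1*81, 2*54, 3*36, …, 11*2, 12*1) = 108
m[14] = max(1*108, 2*81, 3*54, …, 12*2, 13*1) = 162
m[15] = max(1*162, 2*108, 3*81, …, 13*2, 14*1) = 243
m[16] = max(1*243, 2*162, 3*108, …, 14*2, 15*1) = 324
m[17] = max(1*324, 2*243, 3*162, …, 15*2, 16*1) = 486
One optimal split: 3 + 3 + 3 + 3 + 3 + 2; product 3*3*3*3*3*2 = 486.

486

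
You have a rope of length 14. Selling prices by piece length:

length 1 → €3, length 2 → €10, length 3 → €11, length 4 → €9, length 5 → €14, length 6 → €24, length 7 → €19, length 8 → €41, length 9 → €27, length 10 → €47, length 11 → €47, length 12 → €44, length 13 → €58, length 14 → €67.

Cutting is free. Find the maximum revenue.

Let best[k] be the best obtainable value from length k. For each k, try every first piece i and keep the best of price[i] + best[k−i].
best[1] = 3
best[2] = 10
best[3] = 13  (first piece 1, then best[2]=10)
best[4] = 20  (first piece 2, then best[2]=10)
best[5] = 23  (first piece 1, then best[4]=20)
best[6] = 30  (first piece 2, then best[4]=20)
best[7] = 33  (first piece 1, then best[6]=30)
best[8] = 41
best[9] = 44  (first piece 1, then best[8]=41)
best[10] = 51  (first piece 2, then best[8]=41)
best[11] = 54  (first piece 1, then best[10]=51)
best[12] = 61  (first piece 2, then best[10]=51)
best[13] = 64  (first piece 1, then best[12]=61)
best[14] = 71  (first piece 2, then best[12]=61)
One optimal cutting: 8 + 2 + 2 + 2 → €41 + €10 + €10 + €10 = €71.

71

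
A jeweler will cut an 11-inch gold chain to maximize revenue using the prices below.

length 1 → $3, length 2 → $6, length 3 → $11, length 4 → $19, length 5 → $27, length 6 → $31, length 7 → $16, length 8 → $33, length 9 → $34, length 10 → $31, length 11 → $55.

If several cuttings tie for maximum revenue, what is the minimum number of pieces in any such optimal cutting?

Let r[k] be the best obtainable value from length k. For each k, try every first piece i and keep the best of price[i] + r[k−i].
r[1] = 3
r[2] = max(3+3, 6+0) = 6
r[3] = max(3+6, 6+3, 11+0) = 11
r[4] = max(3+11, 6+6, 11+3, 19+0) = 19
r[5] = max(3+19, 6+11, 11+6, 19+3, 27+0) = 27
r[6] = max(3+27, 6+19, 11+11, 19+6, 27+3, 31+0) = 31
r[7] = max(3+31, 6+27, 11+19, …, 31+3, 16+0) = 34
r[8] = max(3+34, 6+31, 11+27, …, 16+3, 33+0) = 38
r[9] = max(3+38, 6+34, 11+31, …, 33+3, 34+0) = 46
r[10] = max(3+46, 6+38, 11+34, …, 34+3, 31+0) = 54
r[11] = max(3+54, 6+46, 11+38, …, 31+3, 55+0) = 58
Maximum revenue is $58.
Now minimize piece count subject to staying optimal: for each k, pieces[k] = 1 + min over i with p[i]+r[k−i]=r[k] of pieces[k−i].
pieces[8] = 2
pieces[9] = 2
pieces[10] = 2
pieces[11] = 2

2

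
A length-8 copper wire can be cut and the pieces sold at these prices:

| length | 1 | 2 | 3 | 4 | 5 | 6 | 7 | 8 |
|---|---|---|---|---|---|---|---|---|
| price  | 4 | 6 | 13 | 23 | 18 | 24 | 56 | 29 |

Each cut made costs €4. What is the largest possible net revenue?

56

Build r[k] bottom-up: r[k] = max over allowed piece i of (p[i] + r[k−i]) − 4 per cut.
r[1] = 4
r[2] = 6
r[3] = 13
r[4] = 23
r[5] = 23  (first piece 1, then r[4]=23)
r[6] = 25  (first piece 2, then r[4]=23)
r[7] = 56
r[8] = 56  (first piece 1, then r[7]=56)
One optimal plan: pieces 7 + 1 (1 cut) → €60 − €4 = €56.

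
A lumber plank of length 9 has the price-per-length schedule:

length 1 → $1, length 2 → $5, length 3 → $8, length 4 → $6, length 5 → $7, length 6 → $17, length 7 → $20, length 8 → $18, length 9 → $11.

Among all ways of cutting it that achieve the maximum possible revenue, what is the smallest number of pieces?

2

Build r[k] bottom-up: r[k] = max over allowed piece i of (p[i] + r[k−i]).
r[1] = 1
r[2] = 5
r[3] = 8
r[4] = 10  (first piece 2, then r[2]=5)
r[5] = 13  (first piece 2, then r[3]=8)
r[6] = 17
r[7] = 20
r[8] = 22  (first piece 2, then r[6]=17)
r[9] = 25  (first piece 2, then r[7]=20)
Maximum revenue is $25.
Now minimize piece count subject to staying optimal: for each k, pieces[k] = 1 + min over i with p[i]+r[k−i]=r[k] of pieces[k−i].
pieces[6] = 1
pieces[7] = 1
pieces[8] = 2
pieces[9] = 2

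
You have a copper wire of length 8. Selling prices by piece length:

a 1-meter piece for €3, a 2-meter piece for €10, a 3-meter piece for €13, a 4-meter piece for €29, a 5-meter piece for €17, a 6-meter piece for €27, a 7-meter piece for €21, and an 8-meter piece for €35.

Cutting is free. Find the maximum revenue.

58

Consider every possible first cut. r[k] is the best of p[i]+r[k−i] over all sellable i≤k.
r[1] = 3
r[2] = max(3+3, 10+0) = 10
r[3] = max(3+10, 10+3, 13+0) = 13
r[4] = max(3+13, 10+10, 13+3, 29+0) = 29
r[5] = max(3+29, 10+13, 13+10, 29+3, 17+0) = 32
r[6] = max(3+32, 10+29, 13+13, 29+10, 17+3, 27+0) = 39
r[7] = max(3+39, 10+32, 13+29, …, 27+3, 21+0) = 42
r[8] = max(3+42, 10+39, 13+32, …, 21+3, 35+0) = 58
One optimal cutting: 4 + 4 → €29 + €29 = €58.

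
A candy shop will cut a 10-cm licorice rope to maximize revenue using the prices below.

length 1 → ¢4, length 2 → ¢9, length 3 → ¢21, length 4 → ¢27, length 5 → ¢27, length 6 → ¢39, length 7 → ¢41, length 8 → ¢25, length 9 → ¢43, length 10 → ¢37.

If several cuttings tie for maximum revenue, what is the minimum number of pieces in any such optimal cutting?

Build r[k] bottom-up: r[k] = max over allowed piece i of (p[i] + r[k−i]).
r[1] = 4
r[2] = max(4+4, 9+0) = 9
r[3] = max(4+9, 9+4, 21+0) = 21
r[4] = max(4+21, 9+9, 21+4, 27+0) = 27
r[5] = max(4+27, 9+21, 21+9, 27+4, 27+0) = 31
r[6] = max(4+31, 9+27, 21+21, 27+9, 27+4, 39+0) = 42
r[7] = max(4+42, 9+31, 21+27, …, 39+4, 41+0) = 48
r[8] = max(4+48, 9+42, 21+31, …, 41+4, 25+0) = 54
r[9] = max(4+54, 9+48, 21+42, …, 25+4, 43+0) = 63
r[10] = max(4+63, 9+54, 21+48, …, 43+4, 37+0) = 69
Maximum revenue is ¢69.
Now minimize piece count subject to staying optimal: for each k, pieces[k] = 1 + min over i with p[i]+r[k−i]=r[k] of pieces[k−i].
pieces[7] = 2
pieces[8] = 2
pieces[9] = 3
pieces[10] = 3

3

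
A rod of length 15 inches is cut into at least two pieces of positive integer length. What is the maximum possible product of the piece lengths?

Define P[k] = max over 1≤i<k of i · max(k−i, P[k−i]); the inner max lets the remainder stay uncut if that's better.
P[2] = 1×max(1,0) = 1×1 = 1
P[3] = max(1×2, 2×1) = 2
P[4] = max(1×3, 2×2, 3×1) = 4
P[5] = max(1×4, 2×3, 3×2, 4×1) = 6
P[6] = max(1×6, 2×4, 3×3, 4×2, 5×1) = 9
P[7] = max(1×9, 2×6, 3×4, 4×3, 5×2, 6×1) = 12
P[8] = max(1×12, 2×9, 3×6, …, 6×2, 7×1) = 18
P[9] = max(1×18, 2×12, 3×9, …, 7×2, 8×1) = 27
P[10] = max(1×27, 2×18, 3×12, …, 8×2, 9×1) = 36
P[11] = max(1×36, 2×27, 3×18, …, 9×2, 10×1) = 54
P[12] = max(1×54, 2×36, 3×27, …, 10×2, 11×1) = 81
P[13] = max(1×81, 2×54, 3×36, …, 11×2, 12×1) = 108
P[14] = max(1×108, 2×81, 3×54, …, 12×2, 13×1) = 162
P[15] = max(1×162, 2×108, 3×81, …, 13×2, 14×1) = 243
One optimal split: 3 + 3 + 3 + 3 + 3; product 3×3×3×3×3 = 243.

243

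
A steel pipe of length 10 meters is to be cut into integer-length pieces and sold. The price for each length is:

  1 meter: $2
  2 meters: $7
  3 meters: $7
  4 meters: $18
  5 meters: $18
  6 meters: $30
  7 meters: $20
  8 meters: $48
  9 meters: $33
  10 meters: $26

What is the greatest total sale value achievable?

Let best[k] be the best obtainable value from length k. For each k, try every first piece i and keep the best of price[i] + best[k−i].
best[1] = 2
best[2] = max(2+2, 7+0) = 7
best[3] = max(2+7, 7+2, 7+0) = 9
best[4] = max(2+9, 7+7, 7+2, 18+0) = 18
best[5] = max(2+18, 7+9, 7+7, 18+2, 18+0) = 20
best[6] = max(2+20, 7+18, 7+9, 18+7, 18+2, 30+0) = 30
best[7] = max(2+30, 7+20, 7+18, …, 30+2, 20+0) = 32
best[8] = max(2+32, 7+30, 7+20, …, 20+2, 48+0) = 48
best[9] = max(2+48, 7+32, 7+30, …, 48+2, 33+0) = 50
best[10] = max(2+50, 7+48, 7+32, …, 33+2, 26+0) = 55
One optimal cutting: 8 + 2 → $48 + $7 = $55.

55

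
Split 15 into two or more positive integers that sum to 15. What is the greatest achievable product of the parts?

Define f[k] = max over 1≤i<k of i · max(k−i, f[k−i]); the inner max lets the remainder stay uncut if that's better.
Small cases: f[2]=1, f[3]=2, f[4]=4, f[5]=6, f[6]=9, f[7]=12, f[8]=18, f[9]=27, f[10]=36.
f[11] = max(1×36, 2×27, 3×18, …, 9×2, 10×1) = 54
f[12] = max(1×54, 2×36, 3×27, …, 10×2, 11×1) = 81
f[13] = max(1×81, 2×54, 3×36, …, 11×2, 12×1) = 108
f[14] = max(1×108, 2×81, 3×54, …, 12×2, 13×1) = 162
f[15] = max(1×162, 2×108, 3×81, …, 13×2, 14×1) = 243
One optimal split: 3 + 3 + 3 + 3 + 3; product 3×3×3×3×3 = 243.

243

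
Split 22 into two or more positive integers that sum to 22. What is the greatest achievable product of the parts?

Fill m[k] for k=2..22: at each k try every first piece i and multiply by the better of (k−i) uncut or m[k−i].
Small cases: m[2]=1, m[3]=2, m[4]=4, m[5]=6, m[6]=9, m[7]=12, m[8]=18, m[9]=27, m[10]=36, m[11]=54, m[12]=81, m[13]=108, m[14]=162, m[15]=243.
m[16] = max(1·243, 2·162, 3·108, …, 14·2, 15·1) = 324
m[17] = max(1·324, 2·243, 3·162, …, 15·2, 16·1) = 486
m[18] = max(1·486, 2·324, 3·243, …, 16·2, 17·1) = 729
m[19] = max(1·729, 2·486, 3·324, …, 17·2, 18·1) = 972
m[20] = max(1·972, 2·729, 3·486, …, 18·2, 19·1) = 1458
m[21] = max(1·1458, 2·972, 3·729, …, 19·2, 20·1) = 2187
m[22] = max(1·2187, 2·1458, 3·972, …, 20·2, 21·1) = 2916
One optimal split: 3 + 3 + 3 + 3 + 3 + 3 + 2 + 2; product 3·3·3·3·3·3·2·2 = 2916.

2916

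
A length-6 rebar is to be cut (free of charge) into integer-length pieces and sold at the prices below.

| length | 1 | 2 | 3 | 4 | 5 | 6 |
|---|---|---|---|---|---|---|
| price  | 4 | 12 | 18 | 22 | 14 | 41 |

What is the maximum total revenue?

Build r[k] bottom-up: r[k] = max over allowed piece i of (p[i] + r[k−i]).
r[1] = 4
r[2] = max(4+4, 12+0) = 12
r[3] = max(4+12, 12+4, 18+0) = 18
r[4] = max(4+18, 12+12, 18+4, 22+0) = 24
r[5] = max(4+24, 12+18, 18+12, 22+4, 14+0) = 30
r[6] = max(4+30, 12+24, 18+18, 22+12, 14+4, 41+0) = 41
Best is to sell the whole 6-meter piece uncut for ₹41.

41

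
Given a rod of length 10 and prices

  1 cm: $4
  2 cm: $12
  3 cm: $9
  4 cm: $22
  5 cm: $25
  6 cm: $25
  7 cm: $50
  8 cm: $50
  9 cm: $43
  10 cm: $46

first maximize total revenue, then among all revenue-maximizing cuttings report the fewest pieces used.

Consider every possible first cut. r[k] is the best of p[i]+r[k−i] over all sellable i≤k.
r[1] = 4
r[2] = 12
r[3] = 16  (first piece 1, then r[2]=12)
r[4] = 24  (first piece 2, then r[2]=12)
r[5] = 28  (first piece 1, then r[4]=24)
r[6] = 36  (first piece 2, then r[4]=24)
r[7] = 50
r[8] = 54  (first piece 1, then r[7]=50)
r[9] = 62  (first piece 2, then r[7]=50)
r[10] = 66  (first piece 1, then r[9]=62)
Maximum revenue is $66.
Now minimize piece count subject to staying optimal: for each k, pieces[k] = 1 + min over i with p[i]+r[k−i]=r[k] of pieces[k−i].
pieces[7] = 1
pieces[8] = 2
pieces[9] = 2
pieces[10] = 3

3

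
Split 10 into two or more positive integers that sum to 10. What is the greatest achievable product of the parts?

Define g[k] = max over 1≤i<k of i · max(k−i, g[k−i]); the inner max lets the remainder stay uncut if that's better.
Small cases: g[2]=1.
g[3] = 1·max(2,1) = 1·2 = 2
g[4] = 2·max(2,1) = 2·2 = 4
g[5] = 2·max(3,2) = 2·3 = 6
g[6] = 3·max(3,2) = 3·3 = 9
g[7] = 2·max(5,6) = 2·6 = 12
g[8] = 2·max(6,9) = 2·9 = 18
g[9] = 3·max(6,9) = 3·9 = 27
g[10] = 2·max(8,18) = 2·18 = 36
One optimal split: 3 + 3 + 2 + 2; product 3·3·2·2 = 36.

36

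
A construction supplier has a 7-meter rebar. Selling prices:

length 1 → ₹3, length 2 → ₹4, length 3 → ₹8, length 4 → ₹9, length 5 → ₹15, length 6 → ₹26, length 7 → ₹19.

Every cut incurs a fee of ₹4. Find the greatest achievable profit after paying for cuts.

25

Consider every possible first cut. v[k] is the best of p[i]+v[k−i] over all sellable i≤k, charging 4 whenever i<k.
v[1] = 3
v[2] = 4
v[3] = 8
v[4] = 9
v[5] = 15
v[6] = 26
v[7] = 25  (first piece 1, then v[6]=26)
One optimal plan: pieces 6 + 1 (1 cut) → ₹29 − ₹4 = ₹25.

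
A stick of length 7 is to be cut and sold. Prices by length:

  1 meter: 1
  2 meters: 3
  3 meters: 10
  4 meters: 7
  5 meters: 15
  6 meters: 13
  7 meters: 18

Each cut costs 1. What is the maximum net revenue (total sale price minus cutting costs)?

Let v[k] be the best obtainable value from length k. For each k, try every first piece i and keep the best of price[i] + v[k−i] minus the 1 cut fee when i<k.
v[1] = 1
v[2] = max(1+1-1, 3+0) = 3
v[3] = max(1+3-1, 3+1-1, 10+0) = 10
v[4] = max(1+10-1, 3+3-1, 10+1-1, 7+0) = 10
v[5] = max(1+10-1, 3+10-1, 10+3-1, 7+1-1, 15+0) = 15
v[6] = max(1+15-1, 3+10-1, 10+10-1, 7+3-1, 15+1-1, 13+0) = 19
v[7] = max(1+19-1, 3+15-1, 10+10-1, …, 13+1-1, 18+0) = 19
One optimal plan: pieces 3 + 3 + 1 (2 cuts) → 21 − 2 = 19.

19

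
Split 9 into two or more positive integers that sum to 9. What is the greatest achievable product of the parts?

Define P[k] = max over 1≤i<k of i · max(k−i, P[k−i]); the inner max lets the remainder stay uncut if that's better.
P[2] = 1·max(1,0) = 1·1 = 1
P[3] = 1·max(2,1) = 1·2 = 2
P[4] = 2·max(2,1) = 2·2 = 4
P[5] = 2·max(3,2) = 2·3 = 6
P[6] = 3·max(3,2) = 3·3 = 9
P[7] = 2·max(5,6) = 2·6 = 12
P[8] = 2·max(6,9) = 2·9 = 18
P[9] = 3·max(6,9) = 3·9 = 27
One optimal split: 3 + 3 + 3; product 3·3·3 = 27.

27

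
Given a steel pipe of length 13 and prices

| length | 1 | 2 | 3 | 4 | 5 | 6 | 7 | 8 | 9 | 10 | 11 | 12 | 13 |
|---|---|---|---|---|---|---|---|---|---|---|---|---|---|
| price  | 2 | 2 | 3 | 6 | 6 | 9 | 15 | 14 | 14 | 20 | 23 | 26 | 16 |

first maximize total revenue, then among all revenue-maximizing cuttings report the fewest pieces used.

Consider every possible first cut. r[k] is the best of p[i]+r[k−i] over all sellable i≤k.
r[1] = 2
r[2] = max(2+2, 2+0) = 4
r[3] = max(2+4, 2+2, 3+0) = 6
r[4] = max(2+6, 2+4, 3+2, 6+0) = 8
r[5] = max(2+8, 2+6, 3+4, 6+2, 6+0) = 10
r[6] = max(2+10, 2+8, 3+6, 6+4, 6+2, 9+0) = 12
r[7] = max(2+12, 2+10, 3+8, …, 9+2, 15+0) = 15
r[8] = max(2+15, 2+12, 3+10, …, 15+2, 14+0) = 17
r[9] = max(2+17, 2+15, 3+12, …, 14+2, 14+0) = 19
r[10] = max(2+19, 2+17, 3+15, …, 14+2, 20+0) = 21
r[11] = max(2+21, 2+19, 3+17, …, 20+2, 23+0) = 23
r[12] = max(2+23, 2+21, 3+19, …, 23+2, 26+0) = 26
r[13] = max(2+26, 2+23, 3+21, …, 26+2, 16+0) = 28
Maximum revenue is $28.
Now minimize piece count subject to staying optimal: for each k, pieces[k] = 1 + min over i with p[i]+r[k−i]=r[k] of pieces[k−i].
pieces[10] = 4
pieces[11] = 1
pieces[12] = 1
pieces[13] = 2

2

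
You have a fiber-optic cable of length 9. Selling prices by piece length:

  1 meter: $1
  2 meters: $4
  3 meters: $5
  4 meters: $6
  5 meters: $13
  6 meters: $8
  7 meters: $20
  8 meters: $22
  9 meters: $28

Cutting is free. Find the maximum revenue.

Consider every possible first cut. R[k] is the best of p[i]+R[k−i] over all sellable i≤k.
R[1] = 1
R[2] = max(1+1, 4+0) = 4
R[3] = max(1+4, 4+1, 5+0) = 5
R[4] = max(1+5, 4+4, 5+1, 6+0) = 8
R[5] = max(1+8, 4+5, 5+4, 6+1, 13+0) = 13
R[6] = max(1+13, 4+8, 5+5, 6+4, 13+1, 8+0) = 14
R[7] = max(1+14, 4+13, 5+8, …, 8+1, 20+0) = 20
R[8] = max(1+20, 4+14, 5+13, …, 20+1, 22+0) = 22
R[9] = max(1+22, 4+20, 5+14, …, 22+1, 28+0) = 28
Best is to sell the whole 9-meter piece uncut for $28.

28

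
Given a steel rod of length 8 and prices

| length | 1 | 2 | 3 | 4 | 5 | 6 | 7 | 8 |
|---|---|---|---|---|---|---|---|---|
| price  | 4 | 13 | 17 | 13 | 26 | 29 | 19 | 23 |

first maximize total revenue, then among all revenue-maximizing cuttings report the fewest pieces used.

4

Consider every possible first cut. r[k] is the best of p[i]+r[k−i] over all sellable i≤k.
r[1] = 4
r[2] = 13
r[3] = 17  (first piece 1, then r[2]=13)
r[4] = 26  (first piece 2, then r[2]=13)
r[5] = 30  (first piece 1, then r[4]=26)
r[6] = 39  (first piece 2, then r[4]=26)
r[7] = 43  (first piece 1, then r[6]=39)
r[8] = 52  (first piece 2, then r[6]=39)
Maximum revenue is $52.
Now minimize piece count subject to staying optimal: for each k, pieces[k] = 1 + min over i with p[i]+r[k−i]=r[k] of pieces[k−i].
pieces[5] = 2
pieces[6] = 3
pieces[7] = 3
pieces[8] = 4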